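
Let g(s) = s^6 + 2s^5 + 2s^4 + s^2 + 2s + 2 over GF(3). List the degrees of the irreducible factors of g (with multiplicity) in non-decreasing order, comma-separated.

2, 2, 2

Roots in GF(3): g(0) = 2; g(1) = 1; g(2) = 2.
Complete factorization: g(s) = (s^2 + s + 2)·(s^2 + 2s + 2)^2.
Factor degrees with multiplicity: 2 + 2 + 2 = 6.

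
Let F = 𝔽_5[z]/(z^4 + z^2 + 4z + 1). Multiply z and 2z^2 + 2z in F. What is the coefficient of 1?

0

Multiply in 𝔽_5[z]: (z)·(2z^2 + 2z) = 2z^3 + 2z^2.
Reduced: 2z^3 + 2z^2.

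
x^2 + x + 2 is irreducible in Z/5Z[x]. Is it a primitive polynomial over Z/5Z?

Write f(x) = x^2 + x + 2.
|GF(5^2)^×| = 5^2 − 1 = 24. Prime factorization: 24 = 2^3·3.
f is primitive ⇔ x has order 24 in GF(5)[x]/(f), i.e. x^(24/q) ≠ 1 for each prime q | 24.
x^(12) mod f = 4.
x^(8) mod f = 3x + 1.
None equal 1, so x has full order 24; f is primitive.

Yes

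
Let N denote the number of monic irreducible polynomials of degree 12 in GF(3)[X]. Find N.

44220

The number of monic irreducibles of degree 12 over GF(3) is (1/12)·Σ_{d∣12} μ(12/d) 3^d.
Divisors of 12: 1, 2, 3, 4, 6, 12; μ(12/d) for each: 0, 1, 0, -1, -1, 1.
Σ = 3^2 − 3^4 − 3^6 + 3^12 = 530640.
N = 530640/12 = 44220.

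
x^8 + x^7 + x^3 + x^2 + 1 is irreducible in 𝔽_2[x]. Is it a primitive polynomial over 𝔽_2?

Yes

Write f(x) = x^8 + x^7 + x^3 + x^2 + 1.
|GF(2^8)^×| = 2^8 − 1 = 255. Prime factorization: 255 = 3·5·17.
f is primitive ⇔ x has order 255 in GF(2)[x]/(f), i.e. x^(255/q) ≠ 1 for each prime q | 255.
x^(85) mod f = x^6 + x^3 + x^2 + x.
x^(51) mod f = x^5 + x^4 + x^2 + 1.
x^(15) mod f = x^7 + x^6 + x^4 + x^3.
None equal 1, so x has full order 255; f is primitive.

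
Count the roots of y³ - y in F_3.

Write h(y) = y³ - y.
Evaluate at each of the 3 elements of F_3:
h(0) = 0 → root; h(1) = 0 → root; h(2) = 0 → root.
Roots: {0, 1, 2}.

3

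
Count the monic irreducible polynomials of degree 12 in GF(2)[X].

By the necklace-counting formula, N_2(12) = (1/12) Σ_{d|12} μ(12/d)·2^d.
Divisors of 12: 1, 2, 3, 4, 6, 12; μ(12/d) for each: 0, 1, 0, -1, -1, 1.
Σ = 2^2 − 2^4 − 2^6 + 2^12 = 4020.
N = 4020/12 = 335.

335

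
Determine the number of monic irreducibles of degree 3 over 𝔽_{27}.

6552

Gauss's count: N_{27}(3) = (1/3) Σ_{d|3} μ(3/d)·27^d.
Divisors of 3: 1, 3; μ(3/d) for each: -1, 1.
Σ = − 27^1 + 27^3 = 19656.
N = 19656/3 = 6552.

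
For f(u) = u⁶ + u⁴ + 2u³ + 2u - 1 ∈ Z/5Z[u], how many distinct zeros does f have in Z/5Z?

1

Evaluate at each of the 5 elements of Z/5Z:
f(0) = 4; f(1) = 0 → root; f(2) = 4; f(3) = 4; f(4) = 2.
Roots: {1}.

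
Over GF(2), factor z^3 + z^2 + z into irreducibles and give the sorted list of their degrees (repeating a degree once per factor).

1, 2

Write g(z) = z^3 + z^2 + z.
Roots in GF(2): g(0) = 0 → root; g(1) = 1.
Linear factors from roots: (z).
Complete factorization: g(z) = (z)·(z^2 + z + 1).
Factor degrees with multiplicity: 1 + 2 = 3.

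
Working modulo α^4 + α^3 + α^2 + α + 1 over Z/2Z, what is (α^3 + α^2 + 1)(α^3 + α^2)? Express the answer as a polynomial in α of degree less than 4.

1

Multiply in Z/2Z[α]: (α^3 + α^2 + 1)·(α^3 + α^2) = α^6 + α^4 + α^3 + α^2.
Reduce using α^4 ≡ α^3 + α^2 + α + 1 (mod α^4 + α^3 + α^2 + α + 1).
Reduced: 1.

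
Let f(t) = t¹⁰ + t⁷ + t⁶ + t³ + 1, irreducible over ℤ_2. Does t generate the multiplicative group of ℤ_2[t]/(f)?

No

|GF(2^10)^×| = 2^10 − 1 = 1023. Prime factorization: 1023 = 3·11·31.
f is primitive ⇔ t has order 1023 in GF(2)[t]/(f), i.e. t^(1023/q) ≠ 1 for each prime q | 1023.
t^(341) mod f = 1
t^(93) mod f = t⁸ + t⁷ + t⁶ + t⁵ + t⁴ + t².
t^(33) mod f = t⁹ + t⁷ + t⁶ + t⁵ + t⁴ + t + 1.
Since t^(341) = 1, the order of t divides 341 < 1023; not primitive.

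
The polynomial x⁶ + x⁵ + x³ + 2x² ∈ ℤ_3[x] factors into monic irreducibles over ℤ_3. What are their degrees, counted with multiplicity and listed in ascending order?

1, 1, 2, 2

Write f(x) = x⁶ + x⁵ + x³ + 2x².
Roots in ℤ_3: f(0) = 0 → root; f(1) = 2; f(2) = 1.
Linear factors from roots: (x).
Complete factorization: f(x) = (x)^2·(x² + 1)·(x² + x + 2).
Factor degrees with multiplicity: 1 + 1 + 2 + 2 = 6.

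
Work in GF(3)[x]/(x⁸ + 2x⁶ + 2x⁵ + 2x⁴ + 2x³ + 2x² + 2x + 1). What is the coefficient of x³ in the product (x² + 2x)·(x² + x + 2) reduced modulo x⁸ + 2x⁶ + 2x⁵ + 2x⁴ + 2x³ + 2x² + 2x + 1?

Multiply in GF(3)[x]: (x² + 2x)·(x² + x + 2) = x⁴ + x² + x.
Reduced: x⁴ + x² + x.

0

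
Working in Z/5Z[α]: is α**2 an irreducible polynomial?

No

Write g(α) = α**2.
Check for roots in Z/5Z: g(0) = 0 → root; g(1) = 1; g(2) = 4; g(3) = 4; g(4) = 1.
g(0) = 0, so (α) divides g(α); g is reducible.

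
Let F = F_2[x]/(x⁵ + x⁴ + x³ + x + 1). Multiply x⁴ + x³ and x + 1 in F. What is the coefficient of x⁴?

1

Multiply in F_2[x]: (x⁴ + x³)·(x + 1) = x⁵ + x³.
Reduce using x⁵ ≡ x⁴ + x³ + x + 1 (mod x⁵ + x⁴ + x³ + x + 1).
Reduced: x⁴ + x + 1.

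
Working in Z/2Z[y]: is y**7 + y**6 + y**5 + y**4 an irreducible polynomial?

No

Write m(y) = y**7 + y**6 + y**5 + y**4.
Check for roots in Z/2Z: m(0) = 0 → root; m(1) = 0 → root.
m(0) = 0, so (y) divides m(y); m is reducible.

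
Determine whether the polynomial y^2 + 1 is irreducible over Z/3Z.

Write h(y) = y^2 + 1.
Check for roots in Z/3Z: h(0) = 1; h(1) = 2; h(2) = 2.
No roots. A degree-2 polynomial over a field with no linear factor is irreducible.

Yes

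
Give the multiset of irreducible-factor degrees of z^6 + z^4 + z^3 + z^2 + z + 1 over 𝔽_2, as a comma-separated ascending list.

1, 1, 4

Write h(z) = z^6 + z^4 + z^3 + z^2 + z + 1.
Roots in 𝔽_2: h(0) = 1; h(1) = 0 → root.
Linear factors from roots: (z + 1).
Complete factorization: h(z) = (z + 1)^2·(z^4 + z + 1).
Factor degrees with multiplicity: 1 + 1 + 4 = 6.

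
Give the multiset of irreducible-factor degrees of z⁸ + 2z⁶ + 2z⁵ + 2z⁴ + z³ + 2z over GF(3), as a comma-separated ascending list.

Write f(z) = z⁸ + 2z⁶ + 2z⁵ + 2z⁴ + z³ + 2z.
Roots in GF(3): f(0) = 0 → root; f(1) = 1; f(2) = 0 → root.
Linear factors from roots: (z), (z + 1).
Complete factorization: f(z) = (z)·(z + 1)·(z³ + z² + 2)·(z³ + z² + 2z + 1).
Factor degrees with multiplicity: 1 + 1 + 3 + 3 = 8.

1, 1, 3, 3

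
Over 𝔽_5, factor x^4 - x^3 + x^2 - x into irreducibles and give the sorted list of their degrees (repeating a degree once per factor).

1, 1, 1, 1

Write f(x) = x^4 - x^3 + x^2 - x.
Roots in 𝔽_5: f(0) = 0 → root; f(1) = 0 → root; f(2) = 0 → root; f(3) = 0 → root; f(4) = 4.
Linear factors from roots: (x), (x - 1), (x - 2), (x + 2).
Complete factorization: f(x) = (x)·(x + 2)·(x - 2)·(x - 1).
Factor degrees with multiplicity: 1 + 1 + 1 + 1 = 4.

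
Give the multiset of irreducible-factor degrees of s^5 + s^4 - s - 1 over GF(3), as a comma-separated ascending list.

1, 1, 1, 2

Write g(s) = s^5 + s^4 - s - 1.
Roots in GF(3): g(0) = 2; g(1) = 0 → root; g(2) = 0 → root.
Linear factors from roots: (s - 1), (s + 1).
Complete factorization: g(s) = (s - 1)·(s + 1)^2·(s^2 + 1).
Factor degrees with multiplicity: 1 + 1 + 1 + 2 = 5.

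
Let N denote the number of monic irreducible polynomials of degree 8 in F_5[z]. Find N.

The number of monic irreducibles of degree 8 over GF(5) is (1/8)·Σ_{d∣8} μ(8/d) 5^d.
Divisors of 8: 1, 2, 4, 8; μ(8/d) for each: 0, 0, -1, 1.
Σ = − 5^4 + 5^8 = 390000.
N = 390000/8 = 48750.

48750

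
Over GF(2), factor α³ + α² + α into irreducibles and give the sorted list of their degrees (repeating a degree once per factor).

Write h(α) = α³ + α² + α.
Roots in GF(2): h(0) = 0 → root; h(1) = 1.
Linear factors from roots: (α).
Complete factorization: h(α) = (α)·(α² + α + 1).
Factor degrees with multiplicity: 1 + 2 = 3.

1, 2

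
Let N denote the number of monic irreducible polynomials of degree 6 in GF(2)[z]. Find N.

x^(2^6) − x is the product of all monic irreducibles of degree dividing 6; Möbius inversion gives N = (1/6) Σ μ(6/d)·2^d.
Divisors of 6: 1, 2, 3, 6; μ(6/d) for each: 1, -1, -1, 1.
Σ = 2^1 − 2^2 − 2^3 + 2^6 = 54.
N = 54/6 = 9.

9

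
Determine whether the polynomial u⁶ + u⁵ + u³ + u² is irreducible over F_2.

No

Write m(u) = u⁶ + u⁵ + u³ + u².
Check for roots in F_2: m(0) = 0 → root; m(1) = 0 → root.
m(0) = 0, so (u) divides m(u); m is reducible.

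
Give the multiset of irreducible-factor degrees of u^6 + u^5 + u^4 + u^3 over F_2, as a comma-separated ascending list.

Write h(u) = u^6 + u^5 + u^4 + u^3.
Roots in F_2: h(0) = 0 → root; h(1) = 0 → root.
Linear factors from roots: (u), (u + 1).
Complete factorization: h(u) = (u)^3·(u + 1)^3.
Factor degrees with multiplicity: 1 + 1 + 1 + 1 + 1 + 1 = 6.

1, 1, 1, 1, 1, 1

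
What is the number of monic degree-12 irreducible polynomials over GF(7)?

1153430600

x^(7^12) − x is the product of all monic irreducibles of degree dividing 12; Möbius inversion gives N = (1/12) Σ μ(12/d)·7^d.
Divisors of 12: 1, 2, 3, 4, 6, 12; μ(12/d) for each: 0, 1, 0, -1, -1, 1.
Σ = 7^2 − 7^4 − 7^6 + 7^12 = 13841167200.
N = 13841167200/12 = 1153430600.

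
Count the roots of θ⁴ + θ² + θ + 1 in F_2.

1

Write h(θ) = θ⁴ + θ² + θ + 1.
Evaluate at each of the 2 elements of F_2:
h(0) = 1; h(1) = 0 → root.
Roots: {1}.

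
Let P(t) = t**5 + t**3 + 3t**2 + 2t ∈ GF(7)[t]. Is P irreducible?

No

Check for roots in GF(7): P(0) = 0 → root; P(1) = 0 → root; P(2) = 0 → root; P(3) = 2; P(4) = 3; P(5) = 3; P(6) = 6.
P(0) = 0, so (t) divides P(t); P is reducible.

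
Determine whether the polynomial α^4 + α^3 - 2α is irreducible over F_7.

No

Write g(α) = α^4 + α^3 - 2α.
Check for roots in F_7: g(0) = 0 → root; g(1) = 0 → root; g(2) = 6; g(3) = 4; g(4) = 4; g(5) = 5; g(6) = 2.
g(0) = 0, so (α) divides g(α); g is reducible.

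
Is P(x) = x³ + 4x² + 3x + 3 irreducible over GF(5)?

Check for roots in GF(5): P(0) = 3; P(1) = 1; P(2) = 3; P(3) = 0 → root; P(4) = 3.
P(3) = 0, so (x − 3) divides P(x); P is reducible.

No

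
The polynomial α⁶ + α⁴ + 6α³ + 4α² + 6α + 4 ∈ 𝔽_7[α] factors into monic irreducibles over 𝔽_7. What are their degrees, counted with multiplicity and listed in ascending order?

2, 4

Write g(α) = α⁶ + α⁴ + 6α³ + 4α² + 6α + 4.
Complete factorization: g(α) = (α² + 1)·(α⁴ + 6α + 4).
Factor degrees with multiplicity: 2 + 4 = 6.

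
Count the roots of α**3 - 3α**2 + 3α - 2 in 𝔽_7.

Write P(α) = α**3 - 3α**2 + 3α - 2.
Evaluate at each of the 7 elements of 𝔽_7:
P(0) = 5; P(1) = 6; P(2) = 0 → root; P(3) = 0 → root; P(4) = 5; P(5) = 0 → root; P(6) = 5.
Roots: {2, 3, 5}.

3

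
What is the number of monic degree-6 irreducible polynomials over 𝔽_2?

9

x^(2^6) − x is the product of all monic irreducibles of degree dividing 6; Möbius inversion gives N = (1/6) Σ μ(6/d)·2^d.
Divisors of 6: 1, 2, 3, 6; μ(6/d) for each: 1, -1, -1, 1.
Σ = 2^1 − 2^2 − 2^3 + 2^6 = 54.
N = 54/6 = 9.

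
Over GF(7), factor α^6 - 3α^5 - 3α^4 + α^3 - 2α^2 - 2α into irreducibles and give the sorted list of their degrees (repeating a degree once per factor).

Write f(α) = α^6 - 3α^5 - 3α^4 + α^3 - 2α^2 - 2α.
Linear factors from roots: (α), (α - 2), (α + 3), (α + 1).
Complete factorization: f(α) = (α)·(α + 1)·(α + 3)·(α - 2)·(α^2 + 2α - 2).
Factor degrees with multiplicity: 1 + 1 + 1 + 1 + 2 = 6.

1, 1, 1, 1, 2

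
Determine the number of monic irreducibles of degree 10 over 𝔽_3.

By the necklace-counting formula, N_3(10) = (1/10) Σ_{d|10} μ(10/d)·3^d.
Divisors of 10: 1, 2, 5, 10; μ(10/d) for each: 1, -1, -1, 1.
Σ = 3^1 − 3^2 − 3^5 + 3^10 = 58800.
N = 58800/10 = 5880.

5880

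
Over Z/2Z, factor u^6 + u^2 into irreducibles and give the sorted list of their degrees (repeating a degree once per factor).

1, 1, 1, 1, 1, 1

Write f(u) = u^6 + u^2.
Roots in Z/2Z: f(0) = 0 → root; f(1) = 0 → root.
Linear factors from roots: (u), (u + 1).
Complete factorization: f(u) = (u)^2·(u + 1)^4.
Factor degrees with multiplicity: 1 + 1 + 1 + 1 + 1 + 1 = 6.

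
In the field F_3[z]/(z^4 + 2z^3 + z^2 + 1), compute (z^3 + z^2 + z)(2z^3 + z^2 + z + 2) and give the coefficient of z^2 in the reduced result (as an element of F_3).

Multiply in F_3[z]: (z^3 + z^2 + z)·(2z^3 + z^2 + z + 2) = 2z^6 + z^4 + z^3 + 2z.
Reduce using z^4 ≡ z^3 + 2z^2 + 2 (mod z^4 + 2z^3 + z^2 + 1).
Reduced: 2.

0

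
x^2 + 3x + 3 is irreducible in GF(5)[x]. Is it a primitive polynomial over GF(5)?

Write f(x) = x^2 + 3x + 3.
|GF(5^2)^×| = 5^2 − 1 = 24. Prime factorization: 24 = 2^3·3.
f is primitive ⇔ x has order 24 in GF(5)[x]/(f), i.e. x^(24/q) ≠ 1 for each prime q | 24.
x^(12) mod f = 4.
x^(8) mod f = x + 1.
None equal 1, so x has full order 24; f is primitive.

Yes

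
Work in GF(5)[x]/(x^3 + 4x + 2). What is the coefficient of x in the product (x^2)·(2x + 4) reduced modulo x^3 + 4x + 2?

Multiply in GF(5)[x]: (x^2)·(2x + 4) = 2x^3 + 4x^2.
Reduce using x^3 ≡ x + 3 (mod x^3 + 4x + 2).
Reduced: 4x^2 + 2x + 1.

2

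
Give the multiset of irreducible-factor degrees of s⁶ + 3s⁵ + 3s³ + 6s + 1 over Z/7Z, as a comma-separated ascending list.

Write g(s) = s⁶ + 3s⁵ + 3s³ + 6s + 1.
Linear factors from roots: (s + 6), (s + 3).
Complete factorization: g(s) = (s + 3)·(s + 6)·(s² + 4)·(s² + s + 4).
Factor degrees with multiplicity: 1 + 1 + 2 + 2 = 6.

1, 1, 2, 2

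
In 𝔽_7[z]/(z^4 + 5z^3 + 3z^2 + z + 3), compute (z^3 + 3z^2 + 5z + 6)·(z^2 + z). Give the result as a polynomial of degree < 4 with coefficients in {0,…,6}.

Multiply in 𝔽_7[z]: (z^3 + 3z^2 + 5z + 6)·(z^2 + z) = z^5 + 4z^4 + z^3 + 4z^2 + 6z.
Reduce using z^4 ≡ 2z^3 + 4z^2 + 6z + 4 (mod z^4 + 5z^3 + 3z^2 + z + 3).
Reduced: 3z^3 + 6z^2 + 4z + 3.

3z^3 + 6z^2 + 4z + 3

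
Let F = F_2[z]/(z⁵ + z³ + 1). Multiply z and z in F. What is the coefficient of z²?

1

Multiply in F_2[z]: (z)·(z) = z².
Reduced: z².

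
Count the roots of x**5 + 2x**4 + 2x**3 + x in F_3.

Write h(x) = x**5 + 2x**4 + 2x**3 + x.
Evaluate at each of the 3 elements of F_3:
h(0) = 0 → root; h(1) = 0 → root; h(2) = 1.
Roots: {0, 1}.

2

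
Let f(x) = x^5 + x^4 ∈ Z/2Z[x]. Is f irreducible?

Check for roots in Z/2Z: f(0) = 0 → root; f(1) = 0 → root.
f(0) = 0, so (x) divides f(x); f is reducible.

No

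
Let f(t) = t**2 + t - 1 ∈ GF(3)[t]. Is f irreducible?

Check for roots in GF(3): f(0) = 2; f(1) = 1; f(2) = 2.
No roots. A degree-2 polynomial over a field with no linear factor is irreducible.

Yes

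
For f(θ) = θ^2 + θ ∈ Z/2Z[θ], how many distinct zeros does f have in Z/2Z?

2

Evaluate at each of the 2 elements of Z/2Z:
f(0) = 0 → root; f(1) = 0 → root.
Roots: {0, 1}.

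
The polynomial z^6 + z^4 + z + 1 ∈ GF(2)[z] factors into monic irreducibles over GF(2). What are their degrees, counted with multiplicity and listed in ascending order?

Write h(z) = z^6 + z^4 + z + 1.
Roots in GF(2): h(0) = 1; h(1) = 0 → root.
Linear factors from roots: (z + 1).
Complete factorization: h(z) = (z + 1)·(z^2 + z + 1)·(z^3 + z + 1).
Factor degrees with multiplicity: 1 + 2 + 3 = 6.

1, 2, 3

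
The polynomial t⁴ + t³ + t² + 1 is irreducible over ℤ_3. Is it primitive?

Write f(t) = t⁴ + t³ + t² + 1.
|GF(3^4)^×| = 3^4 − 1 = 80. Prime factorization: 80 = 2^4·5.
f is primitive ⇔ t has order 80 in GF(3)[t]/(f), i.e. t^(80/q) ≠ 1 for each prime q | 80.
t^(40) mod f = 1
t^(16) mod f = 2t³ + t² + t.
Since t^(40) = 1, the order of t divides 40 < 80; not primitive.

No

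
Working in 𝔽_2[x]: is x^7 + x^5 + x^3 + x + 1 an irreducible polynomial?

Yes

Write f(x) = x^7 + x^5 + x^3 + x + 1.
Check for roots in 𝔽_2: f(0) = 1; f(1) = 1.
No roots, so no linear factors.
Monic irreducibles of degree 2 over GF(2): x^2 + x + 1.
None of them divide f (all give nonzero remainder).
Monic irreducibles of degree 3 over GF(2): x^3 + x + 1, x^3 + x^2 + 1.
None of them divide f (all give nonzero remainder).
No irreducible factor of degree ≤ 3 exists, so f is irreducible over GF(2).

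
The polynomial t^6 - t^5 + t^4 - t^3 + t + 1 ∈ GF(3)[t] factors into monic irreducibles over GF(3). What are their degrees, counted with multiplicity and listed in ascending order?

6

Write f(t) = t^6 - t^5 + t^4 - t^3 + t + 1.
Roots in GF(3): f(0) = 1; f(1) = 2; f(2) = 1.
Complete factorization: f(t) = (t^6 - t^5 + t^4 - t^3 + t + 1).
Factor degrees with multiplicity: 6 = 6.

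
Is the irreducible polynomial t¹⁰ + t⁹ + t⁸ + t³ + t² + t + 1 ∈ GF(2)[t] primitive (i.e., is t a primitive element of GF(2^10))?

Write f(t) = t¹⁰ + t⁹ + t⁸ + t³ + t² + t + 1.
|GF(2^10)^×| = 2^10 − 1 = 1023. Prime factorization: 1023 = 3·11·31.
f is primitive ⇔ t has order 1023 in GF(2)[t]/(f), i.e. t^(1023/q) ≠ 1 for each prime q | 1023.
t^(341) mod f = 1
t^(93) mod f = t⁷ + t⁶ + t⁵.
t^(33) mod f = t² + t.
Since t^(341) = 1, the order of t divides 341 < 1023; not primitive.

No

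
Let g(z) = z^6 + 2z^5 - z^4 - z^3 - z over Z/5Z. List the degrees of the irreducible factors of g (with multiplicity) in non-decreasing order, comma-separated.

1, 1, 1, 3

Roots in Z/5Z: g(0) = 0 → root; g(1) = 0 → root; g(2) = 2; g(3) = 4; g(4) = 0 → root.
Linear factors from roots: (z), (z - 1), (z + 1).
Complete factorization: g(z) = (z)·(z + 1)·(z - 1)·(z^3 + 2z^2 + 1).
Factor degrees with multiplicity: 1 + 1 + 1 + 3 = 6.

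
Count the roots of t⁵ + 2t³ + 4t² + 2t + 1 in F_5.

Write g(t) = t⁵ + 2t³ + 4t² + 2t + 1.
Evaluate at each of the 5 elements of F_5:
g(0) = 1; g(1) = 0 → root; g(2) = 4; g(3) = 0 → root; g(4) = 0 → root.
Roots: {1, 3, 4}.

3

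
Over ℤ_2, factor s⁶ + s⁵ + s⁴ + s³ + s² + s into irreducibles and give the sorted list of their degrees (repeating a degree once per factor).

1, 1, 2, 2

Write h(s) = s⁶ + s⁵ + s⁴ + s³ + s² + s.
Roots in ℤ_2: h(0) = 0 → root; h(1) = 0 → root.
Linear factors from roots: (s), (s + 1).
Complete factorization: h(s) = (s)·(s + 1)·(s² + s + 1)^2.
Factor degrees with multiplicity: 1 + 1 + 2 + 2 = 6.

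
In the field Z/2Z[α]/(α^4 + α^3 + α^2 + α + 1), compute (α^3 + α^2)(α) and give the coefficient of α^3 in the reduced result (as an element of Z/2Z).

Multiply in Z/2Z[α]: (α^3 + α^2)·(α) = α^4 + α^3.
Reduce using α^4 ≡ α^3 + α^2 + α + 1 (mod α^4 + α^3 + α^2 + α + 1).
Reduced: α^2 + α + 1.

0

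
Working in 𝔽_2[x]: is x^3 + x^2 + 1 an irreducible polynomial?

Write h(x) = x^3 + x^2 + 1.
Check for roots in 𝔽_2: h(0) = 1; h(1) = 1.
No roots. A degree-3 polynomial over a field with no linear factor is irreducible.

Yes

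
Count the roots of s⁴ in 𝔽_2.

Write P(s) = s⁴.
Evaluate at each of the 2 elements of 𝔽_2:
P(0) = 0 → root; P(1) = 1.
Roots: {0}.

1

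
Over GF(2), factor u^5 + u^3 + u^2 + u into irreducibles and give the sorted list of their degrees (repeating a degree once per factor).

1, 1, 3

Write g(u) = u^5 + u^3 + u^2 + u.
Roots in GF(2): g(0) = 0 → root; g(1) = 0 → root.
Linear factors from roots: (u), (u + 1).
Complete factorization: g(u) = (u)·(u + 1)·(u^3 + u^2 + 1).
Factor degrees with multiplicity: 1 + 1 + 3 = 5.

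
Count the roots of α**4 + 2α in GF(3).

2

Write g(α) = α**4 + 2α.
Evaluate at each of the 3 elements of GF(3):
g(0) = 0 → root; g(1) = 0 → root; g(2) = 2.
Roots: {0, 1}.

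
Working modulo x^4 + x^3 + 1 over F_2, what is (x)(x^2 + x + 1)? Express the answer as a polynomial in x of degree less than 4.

Multiply in F_2[x]: (x)·(x^2 + x + 1) = x^3 + x^2 + x.
Reduced: x^3 + x^2 + x.

x^3 + x^2 + x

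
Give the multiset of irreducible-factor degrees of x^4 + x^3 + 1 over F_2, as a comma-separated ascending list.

4

Write f(x) = x^4 + x^3 + 1.
Roots in F_2: f(0) = 1; f(1) = 1.
Complete factorization: f(x) = (x^4 + x^3 + 1).
Factor degrees with multiplicity: 4 = 4.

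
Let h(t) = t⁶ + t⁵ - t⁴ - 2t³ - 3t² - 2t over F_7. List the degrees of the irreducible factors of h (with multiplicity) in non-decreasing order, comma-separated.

Linear factors from roots: (t), (t + 1).
Complete factorization: h(t) = (t)·(t + 1)·(t² + t - 3)·(t² - t + 3).
Factor degrees with multiplicity: 1 + 1 + 2 + 2 = 6.

1, 1, 2, 2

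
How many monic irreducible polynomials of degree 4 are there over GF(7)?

588

By the necklace-counting formula, N_7(4) = (1/4) Σ_{d|4} μ(4/d)·7^d.
Divisors of 4: 1, 2, 4; μ(4/d) for each: 0, -1, 1.
Σ = − 7^2 + 7^4 = 2352.
N = 2352/4 = 588.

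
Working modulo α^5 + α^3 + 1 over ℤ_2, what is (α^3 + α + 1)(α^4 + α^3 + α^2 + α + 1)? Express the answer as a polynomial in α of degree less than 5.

Multiply in ℤ_2[α]: (α^3 + α + 1)·(α^4 + α^3 + α^2 + α + 1) = α^7 + α^6 + α^4 + α^3 + 1.
Reduce using α^5 ≡ α^3 + 1 (mod α^5 + α^3 + 1).
Reduced: α^2 + α.

α^2 + α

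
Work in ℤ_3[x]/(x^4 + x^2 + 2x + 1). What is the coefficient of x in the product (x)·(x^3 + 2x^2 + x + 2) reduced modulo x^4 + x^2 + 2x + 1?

Multiply in ℤ_3[x]: (x)·(x^3 + 2x^2 + x + 2) = x^4 + 2x^3 + x^2 + 2x.
Reduce using x^4 ≡ 2x^2 + x + 2 (mod x^4 + x^2 + 2x + 1).
Reduced: 2x^3 + 2.

0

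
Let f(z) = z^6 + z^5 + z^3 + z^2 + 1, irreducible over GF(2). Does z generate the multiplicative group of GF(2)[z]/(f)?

|GF(2^6)^×| = 2^6 − 1 = 63. Prime factorization: 63 = 3^2·7.
f is primitive ⇔ z has order 63 in GF(2)[z]/(f), i.e. z^(63/q) ≠ 1 for each prime q | 63.
z^(21) mod f = z^4 + z^2 + z + 1.
z^(9) mod f = z^2 + z.
None equal 1, so z has full order 63; f is primitive.

Yes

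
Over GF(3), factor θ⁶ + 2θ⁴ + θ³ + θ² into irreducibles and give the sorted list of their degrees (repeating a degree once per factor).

Write g(θ) = θ⁶ + 2θ⁴ + θ³ + θ².
Roots in GF(3): g(0) = 0 → root; g(1) = 2; g(2) = 0 → root.
Linear factors from roots: (θ), (θ + 1).
Complete factorization: g(θ) = (θ + 1)·(θ)^2·(θ³ + 2θ² + 1).
Factor degrees with multiplicity: 1 + 1 + 1 + 3 = 6.

1, 1, 1, 3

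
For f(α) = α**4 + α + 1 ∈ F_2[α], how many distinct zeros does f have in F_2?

0

Evaluate at each of the 2 elements of F_2:
f(0) = 1; f(1) = 1.
No element is a root.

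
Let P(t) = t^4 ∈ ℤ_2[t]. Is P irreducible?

Check for roots in ℤ_2: P(0) = 0 → root; P(1) = 1.
P(0) = 0, so (t) divides P(t); P is reducible.

No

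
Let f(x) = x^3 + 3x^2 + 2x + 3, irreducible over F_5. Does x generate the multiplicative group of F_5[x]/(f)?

|GF(5^3)^×| = 5^3 − 1 = 124. Prime factorization: 124 = 2^2·31.
f is primitive ⇔ x has order 124 in GF(5)[x]/(f), i.e. x^(124/q) ≠ 1 for each prime q | 124.
x^(62) mod f = 4.
x^(4) mod f = 2x^2 + 3x + 4.
None equal 1, so x has full order 124; f is primitive.

Yes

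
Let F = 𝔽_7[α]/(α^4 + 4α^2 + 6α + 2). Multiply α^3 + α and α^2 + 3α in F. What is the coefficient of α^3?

Multiply in 𝔽_7[α]: (α^3 + α)·(α^2 + 3α) = α^5 + 3α^4 + α^3 + 3α^2.
Reduce using α^4 ≡ 3α^2 + α + 5 (mod α^4 + 4α^2 + 6α + 2).
Reduced: 4α^3 + 6α^2 + α + 1.

4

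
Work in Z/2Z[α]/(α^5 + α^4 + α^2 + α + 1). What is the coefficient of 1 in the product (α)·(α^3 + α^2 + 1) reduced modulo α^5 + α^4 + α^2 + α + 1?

0

Multiply in Z/2Z[α]: (α)·(α^3 + α^2 + 1) = α^4 + α^3 + α.
Reduced: α^4 + α^3 + α.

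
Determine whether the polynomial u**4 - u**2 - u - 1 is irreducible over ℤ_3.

Write h(u) = u**4 - u**2 - u - 1.
Check for roots in ℤ_3: h(0) = 2; h(1) = 1; h(2) = 0 → root.
h(2) = 0, so (u − 2) divides h(u); h is reducible.

No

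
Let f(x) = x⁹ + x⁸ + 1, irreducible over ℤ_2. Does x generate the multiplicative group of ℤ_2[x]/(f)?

No

|GF(2^9)^×| = 2^9 − 1 = 511. Prime factorization: 511 = 7·73.
f is primitive ⇔ x has order 511 in GF(2)[x]/(f), i.e. x^(511/q) ≠ 1 for each prime q | 511.
x^(73) mod f = 1
x^(7) mod f = x⁷.
Since x^(73) = 1, the order of x divides 73 < 511; not primitive.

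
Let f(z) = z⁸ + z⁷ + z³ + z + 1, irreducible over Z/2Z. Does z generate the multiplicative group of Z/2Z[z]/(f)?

|GF(2^8)^×| = 2^8 − 1 = 255. Prime factorization: 255 = 3·5·17.
f is primitive ⇔ z has order 255 in GF(2)[z]/(f), i.e. z^(255/q) ≠ 1 for each prime q | 255.
z^(85) mod f = 1
z^(51) mod f = z⁴ + z³ + z² + z.
z^(15) mod f = z⁶ + z⁴ + z² + 1.
Since z^(85) = 1, the order of z divides 85 < 255; not primitive.

No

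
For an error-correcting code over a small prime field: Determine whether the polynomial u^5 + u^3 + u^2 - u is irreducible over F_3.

No

Write m(u) = u^5 + u^3 + u^2 - u.
Check for roots in F_3: m(0) = 0 → root; m(1) = 2; m(2) = 0 → root.
m(0) = 0, so (u) divides m(u); m is reducible.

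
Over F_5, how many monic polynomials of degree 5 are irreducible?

x^(5^5) − x is the product of all monic irreducibles of degree dividing 5; Möbius inversion gives N = (1/5) Σ μ(5/d)·5^d.
Divisors of 5: 1, 5; μ(5/d) for each: -1, 1.
Σ = − 5^1 + 5^5 = 3120.
N = 3120/5 = 624.

624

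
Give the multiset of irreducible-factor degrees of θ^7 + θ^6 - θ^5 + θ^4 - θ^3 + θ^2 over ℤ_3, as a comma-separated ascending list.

1, 1, 2, 3

Write h(θ) = θ^7 + θ^6 - θ^5 + θ^4 - θ^3 + θ^2.
Roots in ℤ_3: h(0) = 0 → root; h(1) = 2; h(2) = 1.
Linear factors from roots: (θ).
Complete factorization: h(θ) = (θ)^2·(θ^2 - θ - 1)·(θ^3 - θ^2 - θ - 1).
Factor degrees with multiplicity: 1 + 1 + 2 + 3 = 7.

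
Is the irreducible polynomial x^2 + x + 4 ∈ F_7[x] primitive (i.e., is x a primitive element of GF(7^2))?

Write f(x) = x^2 + x + 4.
|GF(7^2)^×| = 7^2 − 1 = 48. Prime factorization: 48 = 2^4·3.
f is primitive ⇔ x has order 48 in GF(7)[x]/(f), i.e. x^(48/q) ≠ 1 for each prime q | 48.
x^(24) mod f = 1
x^(16) mod f = 2.
Since x^(24) = 1, the order of x divides 24 < 48; not primitive.

No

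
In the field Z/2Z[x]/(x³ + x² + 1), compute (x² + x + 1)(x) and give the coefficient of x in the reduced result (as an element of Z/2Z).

Multiply in Z/2Z[x]: (x² + x + 1)·(x) = x³ + x² + x.
Reduce using x³ ≡ x² + 1 (mod x³ + x² + 1).
Reduced: x + 1.

1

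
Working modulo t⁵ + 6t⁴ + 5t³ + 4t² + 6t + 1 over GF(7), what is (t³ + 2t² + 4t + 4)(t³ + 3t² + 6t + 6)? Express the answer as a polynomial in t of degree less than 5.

Multiply in GF(7)[t]: (t³ + 2t² + 4t + 4)·(t³ + 3t² + 6t + 6) = t⁶ + 5t⁵ + 2t⁴ + 6t³ + 6t² + 6t + 3.
Reduce using t⁵ ≡ t⁴ + 2t³ + 3t² + t + 6 (mod t⁵ + 6t⁴ + 5t³ + 4t² + 6t + 1).
Reduced: 3t⁴ + 4t² + 4t + 4.

3t^4 + 4t^2 + 4t + 4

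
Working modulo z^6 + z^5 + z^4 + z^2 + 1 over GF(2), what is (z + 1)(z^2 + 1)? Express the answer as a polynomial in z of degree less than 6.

Multiply in GF(2)[z]: (z + 1)·(z^2 + 1) = z^3 + z^2 + z + 1.
Reduced: z^3 + z^2 + z + 1.

z^3 + z^2 + z + 1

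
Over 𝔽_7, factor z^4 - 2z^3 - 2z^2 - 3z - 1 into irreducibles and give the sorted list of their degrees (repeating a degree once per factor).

Write f(z) = z^4 - 2z^3 - 2z^2 - 3z - 1.
Linear factors from roots: (z - 1).
Complete factorization: f(z) = (z - 1)·(z^3 - z^2 - 3z + 1).
Factor degrees with multiplicity: 1 + 3 = 4.

1, 3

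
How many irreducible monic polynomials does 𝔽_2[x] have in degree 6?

9

By the necklace-counting formula, N_2(6) = (1/6) Σ_{d|6} μ(6/d)·2^d.
Divisors of 6: 1, 2, 3, 6; μ(6/d) for each: 1, -1, -1, 1.
Σ = 2^1 − 2^2 − 2^3 + 2^6 = 54.
N = 54/6 = 9.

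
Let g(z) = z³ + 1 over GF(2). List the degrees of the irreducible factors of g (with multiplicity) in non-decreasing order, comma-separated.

1, 2

Roots in GF(2): g(0) = 1; g(1) = 0 → root.
Linear factors from roots: (z + 1).
Complete factorization: g(z) = (z + 1)·(z² + z + 1).
Factor degrees with multiplicity: 1 + 2 = 3.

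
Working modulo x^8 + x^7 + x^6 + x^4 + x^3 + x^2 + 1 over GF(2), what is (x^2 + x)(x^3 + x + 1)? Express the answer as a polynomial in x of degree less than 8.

Multiply in GF(2)[x]: (x^2 + x)·(x^3 + x + 1) = x^5 + x^4 + x^3 + x.
Reduced: x^5 + x^4 + x^3 + x.

x^5 + x^4 + x^3 + x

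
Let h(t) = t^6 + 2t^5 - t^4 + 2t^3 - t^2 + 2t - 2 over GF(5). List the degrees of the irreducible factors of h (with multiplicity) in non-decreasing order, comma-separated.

Roots in GF(5): h(0) = 3; h(1) = 3; h(2) = 1; h(3) = 3; h(4) = 1.
Complete factorization: h(t) = (t^2 + t + 1)·(t^2 + 2t - 2)·(t^2 - t + 1).
Factor degrees with multiplicity: 2 + 2 + 2 = 6.

2, 2, 2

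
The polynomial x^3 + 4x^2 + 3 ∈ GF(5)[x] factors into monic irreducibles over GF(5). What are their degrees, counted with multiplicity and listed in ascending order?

Write h(x) = x^3 + 4x^2 + 3.
Roots in GF(5): h(0) = 3; h(1) = 3; h(2) = 2; h(3) = 1; h(4) = 1.
Complete factorization: h(x) = (x^3 + 4x^2 + 3).
Factor degrees with multiplicity: 3 = 3.

3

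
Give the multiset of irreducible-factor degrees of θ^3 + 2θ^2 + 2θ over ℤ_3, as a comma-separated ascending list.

1, 2

Write g(θ) = θ^3 + 2θ^2 + 2θ.
Roots in ℤ_3: g(0) = 0 → root; g(1) = 2; g(2) = 2.
Linear factors from roots: (θ).
Complete factorization: g(θ) = (θ)·(θ^2 + 2θ + 2).
Factor degrees with multiplicity: 1 + 2 = 3.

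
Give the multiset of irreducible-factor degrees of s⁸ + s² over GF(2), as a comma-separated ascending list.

Write g(s) = s⁸ + s².
Roots in GF(2): g(0) = 0 → root; g(1) = 0 → root.
Linear factors from roots: (s), (s + 1).
Complete factorization: g(s) = (s)^2·(s + 1)^2·(s² + s + 1)^2.
Factor degrees with multiplicity: 1 + 1 + 1 + 1 + 2 + 2 = 8.

1, 1, 1, 1, 2, 2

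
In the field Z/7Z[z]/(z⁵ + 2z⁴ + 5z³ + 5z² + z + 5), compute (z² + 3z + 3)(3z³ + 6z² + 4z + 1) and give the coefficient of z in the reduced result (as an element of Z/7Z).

5

Multiply in Z/7Z[z]: (z² + 3z + 3)·(3z³ + 6z² + 4z + 1) = 3z⁵ + z⁴ + 3z³ + 3z² + z + 3.
Reduce using z⁵ ≡ 5z⁴ + 2z³ + 2z² + 6z + 2 (mod z⁵ + 2z⁴ + 5z³ + 5z² + z + 5).
Reduced: 2z⁴ + 2z³ + 2z² + 5z + 2.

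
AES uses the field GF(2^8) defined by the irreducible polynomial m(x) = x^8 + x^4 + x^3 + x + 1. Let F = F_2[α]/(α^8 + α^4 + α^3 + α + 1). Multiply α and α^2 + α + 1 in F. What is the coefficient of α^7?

0

Multiply in F_2[α]: (α)·(α^2 + α + 1) = α^3 + α^2 + α.
Reduced: α^3 + α^2 + α.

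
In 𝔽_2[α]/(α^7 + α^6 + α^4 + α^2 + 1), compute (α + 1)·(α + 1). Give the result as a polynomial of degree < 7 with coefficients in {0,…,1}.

α^2 + 1

Multiply in 𝔽_2[α]: (α + 1)·(α + 1) = α^2 + 1.
Reduced: α^2 + 1.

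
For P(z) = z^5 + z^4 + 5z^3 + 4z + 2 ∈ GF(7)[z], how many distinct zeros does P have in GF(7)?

Evaluate at each of the 7 elements of GF(7):
P(0) = 2; P(1) = 6; P(2) = 0 → root; P(3) = 4; P(4) = 1; P(5) = 1; P(6) = 0 → root.
Roots: {2, 6}.

2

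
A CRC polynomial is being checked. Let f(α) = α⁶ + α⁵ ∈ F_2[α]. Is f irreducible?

Check for roots in F_2: f(0) = 0 → root; f(1) = 0 → root.
f(0) = 0, so (α) divides f(α); f is reducible.

No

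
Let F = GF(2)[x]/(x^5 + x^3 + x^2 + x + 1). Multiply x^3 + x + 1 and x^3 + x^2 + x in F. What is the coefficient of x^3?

Multiply in GF(2)[x]: (x^3 + x + 1)·(x^3 + x^2 + x) = x^6 + x^5 + x.
Reduce using x^5 ≡ x^3 + x^2 + x + 1 (mod x^5 + x^3 + x^2 + x + 1).
Reduced: x^4 + x + 1.

0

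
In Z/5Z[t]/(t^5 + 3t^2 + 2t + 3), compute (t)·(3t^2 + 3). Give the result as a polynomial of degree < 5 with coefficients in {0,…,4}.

3t^3 + 3t

Multiply in Z/5Z[t]: (t)·(3t^2 + 3) = 3t^3 + 3t.
Reduced: 3t^3 + 3t.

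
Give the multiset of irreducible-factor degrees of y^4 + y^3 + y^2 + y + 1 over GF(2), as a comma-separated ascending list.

Write g(y) = y^4 + y^3 + y^2 + y + 1.
Roots in GF(2): g(0) = 1; g(1) = 1.
Complete factorization: g(y) = (y^4 + y^3 + y^2 + y + 1).
Factor degrees with multiplicity: 4 = 4.

4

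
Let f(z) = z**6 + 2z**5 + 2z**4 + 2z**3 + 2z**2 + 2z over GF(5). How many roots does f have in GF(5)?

2

Evaluate at each of the 5 elements of GF(5):
f(0) = 0 → root; f(1) = 1; f(2) = 3; f(3) = 0 → root; f(4) = 4.
Roots: {0, 3}.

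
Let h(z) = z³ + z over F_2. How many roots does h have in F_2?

Evaluate at each of the 2 elements of F_2:
h(0) = 0 → root; h(1) = 0 → root.
Roots: {0, 1}.

2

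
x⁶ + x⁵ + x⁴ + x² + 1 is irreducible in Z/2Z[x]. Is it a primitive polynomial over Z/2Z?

Write f(x) = x⁶ + x⁵ + x⁴ + x² + 1.
|GF(2^6)^×| = 2^6 − 1 = 63. Prime factorization: 63 = 3^2·7.
f is primitive ⇔ x has order 63 in GF(2)[x]/(f), i.e. x^(63/q) ≠ 1 for each prime q | 63.
x^(21) mod f = 1
x^(9) mod f = x³ + 1.
Since x^(21) = 1, the order of x divides 21 < 63; not primitive.

No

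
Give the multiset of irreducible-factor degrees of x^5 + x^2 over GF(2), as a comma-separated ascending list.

1, 1, 1, 2

Write h(x) = x^5 + x^2.
Roots in GF(2): h(0) = 0 → root; h(1) = 0 → root.
Linear factors from roots: (x), (x + 1).
Complete factorization: h(x) = (x + 1)·(x)^2·(x^2 + x + 1).
Factor degrees with multiplicity: 1 + 1 + 1 + 2 = 5.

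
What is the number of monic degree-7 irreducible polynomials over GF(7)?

117648

The number of monic irreducibles of degree 7 over GF(7) is (1/7)·Σ_{d∣7} μ(7/d) 7^d.
Divisors of 7: 1, 7; μ(7/d) for each: -1, 1.
Σ = − 7^1 + 7^7 = 823536.
N = 823536/7 = 117648.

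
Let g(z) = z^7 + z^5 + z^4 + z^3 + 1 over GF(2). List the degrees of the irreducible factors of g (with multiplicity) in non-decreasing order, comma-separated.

7

Roots in GF(2): g(0) = 1; g(1) = 1.
Complete factorization: g(z) = (z^7 + z^5 + z^4 + z^3 + 1).
Factor degrees with multiplicity: 7 = 7.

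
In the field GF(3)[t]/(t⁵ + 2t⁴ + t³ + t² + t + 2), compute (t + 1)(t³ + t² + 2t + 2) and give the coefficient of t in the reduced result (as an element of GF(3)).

Multiply in GF(3)[t]: (t + 1)·(t³ + t² + 2t + 2) = t⁴ + 2t³ + t + 2.
Reduced: t⁴ + 2t³ + t + 2.

1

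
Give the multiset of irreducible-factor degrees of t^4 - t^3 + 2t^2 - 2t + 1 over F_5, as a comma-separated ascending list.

Write f(t) = t^4 - t^3 + 2t^2 - 2t + 1.
Roots in F_5: f(0) = 1; f(1) = 1; f(2) = 3; f(3) = 2; f(4) = 2.
Complete factorization: f(t) = (t^4 - t^3 + 2t^2 - 2t + 1).
Factor degrees with multiplicity: 4 = 4.

4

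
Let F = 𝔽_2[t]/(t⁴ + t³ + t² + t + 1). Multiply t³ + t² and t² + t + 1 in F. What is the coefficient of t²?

1

Multiply in 𝔽_2[t]: (t³ + t²)·(t² + t + 1) = t⁵ + t².
Reduce using t⁴ ≡ t³ + t² + t + 1 (mod t⁴ + t³ + t² + t + 1).
Reduced: t² + 1.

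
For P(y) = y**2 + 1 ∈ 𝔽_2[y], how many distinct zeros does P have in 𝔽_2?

Evaluate at each of the 2 elements of 𝔽_2:
P(0) = 1; P(1) = 0 → root.
Roots: {1}.

1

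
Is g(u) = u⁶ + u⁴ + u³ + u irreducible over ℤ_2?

Check for roots in ℤ_2: g(0) = 0 → root; g(1) = 0 → root.
g(0) = 0, so (u) divides g(u); g is reducible.

No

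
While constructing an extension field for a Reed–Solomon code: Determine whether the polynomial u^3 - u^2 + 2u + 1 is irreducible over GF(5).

No

Write h(u) = u^3 - u^2 + 2u + 1.
Check for roots in GF(5): h(0) = 1; h(1) = 3; h(2) = 4; h(3) = 0 → root; h(4) = 2.
h(3) = 0, so (u − 3) divides h(u); h is reducible.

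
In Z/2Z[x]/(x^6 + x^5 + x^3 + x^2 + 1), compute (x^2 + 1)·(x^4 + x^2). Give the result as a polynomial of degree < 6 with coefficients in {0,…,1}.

x^5 + x^3 + 1

Multiply in Z/2Z[x]: (x^2 + 1)·(x^4 + x^2) = x^6 + x^2.
Reduce using x^6 ≡ x^5 + x^3 + x^2 + 1 (mod x^6 + x^5 + x^3 + x^2 + 1).
Reduced: x^5 + x^3 + 1.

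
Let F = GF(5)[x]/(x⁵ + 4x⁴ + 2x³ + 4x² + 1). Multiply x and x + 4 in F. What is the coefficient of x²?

Multiply in GF(5)[x]: (x)·(x + 4) = x² + 4x.
Reduced: x² + 4x.

1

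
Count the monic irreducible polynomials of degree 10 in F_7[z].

Gauss's count: N_{7}(10) = (1/10) Σ_{d|10} μ(10/d)·7^d.
Divisors of 10: 1, 2, 5, 10; μ(10/d) for each: 1, -1, -1, 1.
Σ = 7^1 − 7^2 − 7^5 + 7^10 = 282458400.
N = 282458400/10 = 28245840.

28245840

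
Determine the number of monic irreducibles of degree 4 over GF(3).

Gauss's count: N_{3}(4) = (1/4) Σ_{d|4} μ(4/d)·3^d.
Divisors of 4: 1, 2, 4; μ(4/d) for each: 0, -1, 1.
Σ = − 3^2 + 3^4 = 72.
N = 72/4 = 18.

18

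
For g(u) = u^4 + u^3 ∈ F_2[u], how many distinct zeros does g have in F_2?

2

Evaluate at each of the 2 elements of F_2:
g(0) = 0 → root; g(1) = 0 → root.
Roots: {0, 1}.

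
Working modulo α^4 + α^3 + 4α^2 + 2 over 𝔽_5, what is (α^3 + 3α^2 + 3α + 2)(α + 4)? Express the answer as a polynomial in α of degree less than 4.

Multiply in 𝔽_5[α]: (α^3 + 3α^2 + 3α + 2)·(α + 4) = α^4 + 2α^3 + 4α + 3.
Reduce using α^4 ≡ 4α^3 + α^2 + 3 (mod α^4 + α^3 + 4α^2 + 2).
Reduced: α^3 + α^2 + 4α + 1.

α^3 + α^2 + 4α + 1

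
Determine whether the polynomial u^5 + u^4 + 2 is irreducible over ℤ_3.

Yes

Write m(u) = u^5 + u^4 + 2.
Check for roots in ℤ_3: m(0) = 2; m(1) = 1; m(2) = 2.
No roots, so no linear factors.
Monic irreducibles of degree 2 over GF(3): u^2 + 1, u^2 + u + 2, u^2 + 2u + 2.
None of them divide m (all give nonzero remainder).
No irreducible factor of degree ≤ 2 exists, so m is irreducible over GF(3).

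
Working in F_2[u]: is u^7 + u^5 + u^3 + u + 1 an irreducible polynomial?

Write m(u) = u^7 + u^5 + u^3 + u + 1.
Check for roots in F_2: m(0) = 1; m(1) = 1.
No roots, so no linear factors.
Monic irreducibles of degree 2 over GF(2): u^2 + u + 1.
None of them divide m (all give nonzero remainder).
Monic irreducibles of degree 3 over GF(2): u^3 + u + 1, u^3 + u^2 + 1.
None of them divide m (all give nonzero remainder).
No irreducible factor of degree ≤ 3 exists, so m is irreducible over GF(2).

Yes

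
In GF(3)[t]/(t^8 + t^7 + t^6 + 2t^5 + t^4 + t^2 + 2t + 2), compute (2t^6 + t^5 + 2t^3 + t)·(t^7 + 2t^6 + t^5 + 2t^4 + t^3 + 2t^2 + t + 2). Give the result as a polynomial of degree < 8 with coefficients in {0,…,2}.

Multiply in GF(3)[t]: (2t^6 + t^5 + 2t^3 + t)·(t^7 + 2t^6 + t^5 + 2t^4 + t^3 + 2t^2 + t + 2) = 2t^13 + 2t^12 + t^11 + t^10 + 2t^9 + 2t^8 + t^7 + 2t^6 + 2t^5 + t^2 + 2t.
Reduce using t^8 ≡ 2t^7 + 2t^6 + t^5 + 2t^4 + 2t^2 + t + 1 (mod t^8 + t^7 + t^6 + 2t^5 + t^4 + t^2 + 2t + 2).
Reduced: t^7 + 2t^5 + t^4 + 2t^2 + 2t.

t^7 + 2t^5 + t^4 + 2t^2 + 2t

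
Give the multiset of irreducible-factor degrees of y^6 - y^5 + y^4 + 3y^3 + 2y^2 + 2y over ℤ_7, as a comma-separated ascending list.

Write h(y) = y^6 - y^5 + y^4 + 3y^3 + 2y^2 + 2y.
Linear factors from roots: (y), (y - 2), (y - 3), (y + 1).
Complete factorization: h(y) = (y)·(y + 1)·(y - 3)·(y - 2)·(y^2 + 3y - 2).
Factor degrees with multiplicity: 1 + 1 + 1 + 1 + 2 = 6.

1, 1, 1, 1, 2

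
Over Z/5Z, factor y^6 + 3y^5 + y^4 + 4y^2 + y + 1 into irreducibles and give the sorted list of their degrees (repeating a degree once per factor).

1, 2, 3

Write g(y) = y^6 + 3y^5 + y^4 + 4y^2 + y + 1.
Roots in Z/5Z: g(0) = 1; g(1) = 1; g(2) = 0 → root; g(3) = 4; g(4) = 3.
Linear factors from roots: (y + 3).
Complete factorization: g(y) = (y + 3)·(y^2 + y + 1)·(y^3 + 4y^2 + y + 2).
Factor degrees with multiplicity: 1 + 2 + 3 = 6.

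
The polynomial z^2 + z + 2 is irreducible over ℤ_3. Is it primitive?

Write f(z) = z^2 + z + 2.
|GF(3^2)^×| = 3^2 − 1 = 8. Prime factorization: 8 = 2^3.
f is primitive ⇔ z has order 8 in GF(3)[z]/(f), i.e. z^(8/q) ≠ 1 for each prime q | 8.
z^(4) mod f = 2.
None equal 1, so z has full order 8; f is primitive.

Yes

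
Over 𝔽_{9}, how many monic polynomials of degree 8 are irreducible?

Gauss's count: N_{9}(8) = (1/8) Σ_{d|8} μ(8/d)·9^d.
Divisors of 8: 1, 2, 4, 8; μ(8/d) for each: 0, 0, -1, 1.
Σ = − 9^4 + 9^8 = 43040160.
N = 43040160/8 = 5380020.

5380020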